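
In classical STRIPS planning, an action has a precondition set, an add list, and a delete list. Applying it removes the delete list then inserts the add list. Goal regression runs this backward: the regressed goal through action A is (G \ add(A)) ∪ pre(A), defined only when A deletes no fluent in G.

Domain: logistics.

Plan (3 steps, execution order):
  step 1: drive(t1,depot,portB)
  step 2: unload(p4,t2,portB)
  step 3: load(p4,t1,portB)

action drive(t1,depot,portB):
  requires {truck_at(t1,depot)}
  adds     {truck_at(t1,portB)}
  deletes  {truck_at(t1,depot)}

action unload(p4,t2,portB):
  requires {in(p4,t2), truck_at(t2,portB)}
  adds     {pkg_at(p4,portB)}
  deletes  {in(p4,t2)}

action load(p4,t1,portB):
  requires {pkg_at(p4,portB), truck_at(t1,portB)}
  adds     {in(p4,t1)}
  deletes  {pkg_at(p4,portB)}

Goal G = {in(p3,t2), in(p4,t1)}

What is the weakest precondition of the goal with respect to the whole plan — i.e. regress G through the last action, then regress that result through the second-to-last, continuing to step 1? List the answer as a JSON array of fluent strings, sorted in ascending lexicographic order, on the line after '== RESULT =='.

Regress step by step:
  through step 3 (load(p4,t1,portB)): drop {in(p4,t1)}, keep {in(p3,t2)}, require {pkg_at(p4,portB), truck_at(t1,portB)}
    → {in(p3,t2), pkg_at(p4,portB), truck_at(t1,portB)}
  through step 2 (unload(p4,t2,portB)): drop {pkg_at(p4,portB)}, keep {in(p3,t2), truck_at(t1,portB)}, require {in(p4,t2), truck_at(t2,portB)}
    → {in(p3,t2), in(p4,t2), truck_at(t1,portB), truck_at(t2,portB)}
  through step 1 (drive(t1,depot,portB)): drop {truck_at(t1,portB)}, keep {in(p3,t2), in(p4,t2), truck_at(t2,portB)}, require {truck_at(t1,depot)}
    → {in(p3,t2), in(p4,t2), truck_at(t1,depot), truck_at(t2,portB)}

== RESULT ==
["in(p3,t2)", "in(p4,t2)", "truck_at(t1,depot)", "truck_at(t2,portB)"]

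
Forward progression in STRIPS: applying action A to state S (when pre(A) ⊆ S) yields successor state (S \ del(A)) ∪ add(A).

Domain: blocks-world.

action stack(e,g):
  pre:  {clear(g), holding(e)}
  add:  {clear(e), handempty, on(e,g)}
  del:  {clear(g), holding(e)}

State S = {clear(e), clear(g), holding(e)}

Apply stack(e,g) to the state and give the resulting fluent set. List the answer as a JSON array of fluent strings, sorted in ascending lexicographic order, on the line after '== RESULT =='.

Progress:
  pre ⊆ S: {clear(g), holding(e)} ⊆ S  — applicable
  S \ del = {clear(e)}
  ∪ add   = {clear(e), handempty, on(e,g)}

== RESULT ==
["clear(e)", "handempty", "on(e,g)"]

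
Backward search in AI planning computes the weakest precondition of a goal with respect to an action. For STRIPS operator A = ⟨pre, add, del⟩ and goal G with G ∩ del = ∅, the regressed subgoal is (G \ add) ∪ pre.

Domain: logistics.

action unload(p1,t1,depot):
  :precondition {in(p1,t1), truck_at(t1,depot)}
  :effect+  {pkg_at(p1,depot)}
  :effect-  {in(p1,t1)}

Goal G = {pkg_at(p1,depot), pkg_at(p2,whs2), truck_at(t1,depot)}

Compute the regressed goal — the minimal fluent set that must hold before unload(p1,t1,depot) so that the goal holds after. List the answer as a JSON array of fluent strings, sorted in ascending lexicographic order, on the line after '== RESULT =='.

Regress:
  G ∩ del = {}  (empty — regression defined)
  G \ add = {pkg_at(p1,depot), pkg_at(p2,whs2), truck_at(t1,depot)} \ {pkg_at(p1,depot)} = {pkg_at(p2,whs2), truck_at(t1,depot)}
  ∪ pre   = {pkg_at(p2,whs2), truck_at(t1,depot)} ∪ {in(p1,t1), truck_at(t1,depot)}
          = {in(p1,t1), pkg_at(p2,whs2), truck_at(t1,depot)}

== RESULT ==
["in(p1,t1)", "pkg_at(p2,whs2)", "truck_at(t1,depot)"]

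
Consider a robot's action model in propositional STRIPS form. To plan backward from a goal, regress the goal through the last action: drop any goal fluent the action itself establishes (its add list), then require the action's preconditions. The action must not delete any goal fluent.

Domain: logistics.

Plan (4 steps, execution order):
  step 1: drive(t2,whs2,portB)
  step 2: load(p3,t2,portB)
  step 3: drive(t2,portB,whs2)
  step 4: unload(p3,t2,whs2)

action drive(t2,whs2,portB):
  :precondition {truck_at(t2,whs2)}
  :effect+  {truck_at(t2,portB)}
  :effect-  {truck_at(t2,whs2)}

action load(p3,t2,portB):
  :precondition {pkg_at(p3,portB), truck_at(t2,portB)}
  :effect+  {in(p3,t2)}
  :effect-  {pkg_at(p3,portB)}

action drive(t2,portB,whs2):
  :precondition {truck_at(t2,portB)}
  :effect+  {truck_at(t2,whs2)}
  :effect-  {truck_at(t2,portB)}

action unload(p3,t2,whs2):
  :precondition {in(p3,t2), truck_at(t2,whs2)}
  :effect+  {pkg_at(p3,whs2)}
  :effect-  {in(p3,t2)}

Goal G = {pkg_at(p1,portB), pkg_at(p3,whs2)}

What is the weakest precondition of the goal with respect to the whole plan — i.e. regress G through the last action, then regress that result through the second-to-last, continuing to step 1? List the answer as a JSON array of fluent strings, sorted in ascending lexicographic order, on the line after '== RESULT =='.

Work backward from the goal:
  through step 4 (unload(p3,t2,whs2)): drop {pkg_at(p3,whs2)}, keep {pkg_at(p1,portB)}, require {in(p3,t2), truck_at(t2,whs2)}
    → {in(p3,t2), pkg_at(p1,portB), truck_at(t2,whs2)}
  through step 3 (drive(t2,portB,whs2)): drop {truck_at(t2,whs2)}, keep {in(p3,t2), pkg_at(p1,portB)}, require {truck_at(t2,portB)}
    → {in(p3,t2), pkg_at(p1,portB), truck_at(t2,portB)}
  through step 2 (load(p3,t2,portB)): drop {in(p3,t2)}, keep {pkg_at(p1,portB), truck_at(t2,portB)}, require {pkg_at(p3,portB), truck_at(t2,portB)}
    → {pkg_at(p1,portB), pkg_at(p3,portB), truck_at(t2,portB)}
  through step 1 (drive(t2,whs2,portB)): drop {truck_at(t2,portB)}, keep {pkg_at(p1,portB), pkg_at(p3,portB)}, require {truck_at(t2,whs2)}
    → {pkg_at(p1,portB), pkg_at(p3,portB), truck_at(t2,whs2)}

== RESULT ==
["pkg_at(p1,portB)", "pkg_at(p3,portB)", "truck_at(t2,whs2)"]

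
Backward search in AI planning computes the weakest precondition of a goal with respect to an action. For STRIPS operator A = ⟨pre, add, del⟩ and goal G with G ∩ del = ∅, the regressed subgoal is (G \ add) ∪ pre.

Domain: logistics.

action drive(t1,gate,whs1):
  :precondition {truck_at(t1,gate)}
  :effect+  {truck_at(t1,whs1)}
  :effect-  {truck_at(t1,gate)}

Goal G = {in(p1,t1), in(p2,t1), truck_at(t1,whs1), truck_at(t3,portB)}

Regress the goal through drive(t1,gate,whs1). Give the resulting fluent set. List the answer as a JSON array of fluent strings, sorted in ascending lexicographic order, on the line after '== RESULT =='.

Compute (G \ add) ∪ pre:
  G ∩ del = {}  (empty — regression defined)
  G \ add = {in(p1,t1), in(p2,t1), truck_at(t1,whs1), truck_at(t3,portB)} \ {truck_at(t1,whs1)} = {in(p1,t1), in(p2,t1), truck_at(t3,portB)}
  ∪ pre   = {in(p1,t1), in(p2,t1), truck_at(t3,portB)} ∪ {truck_at(t1,gate)}
          = {in(p1,t1), in(p2,t1), truck_at(t1,gate), truck_at(t3,portB)}

== RESULT ==
["in(p1,t1)", "in(p2,t1)", "truck_at(t1,gate)", "truck_at(t3,portB)"]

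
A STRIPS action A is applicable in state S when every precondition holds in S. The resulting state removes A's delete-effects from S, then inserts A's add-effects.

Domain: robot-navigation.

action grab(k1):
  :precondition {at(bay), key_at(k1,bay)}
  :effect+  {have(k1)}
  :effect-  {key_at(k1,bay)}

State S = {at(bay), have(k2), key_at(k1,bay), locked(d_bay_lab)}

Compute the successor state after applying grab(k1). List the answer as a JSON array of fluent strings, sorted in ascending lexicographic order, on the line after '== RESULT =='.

Progress:
  pre ⊆ S: {at(bay), key_at(k1,bay)} ⊆ S  — applicable
  S \ del = {at(bay), have(k2), locked(d_bay_lab)}
  ∪ add   = {at(bay), have(k1), have(k2), locked(d_bay_lab)}

== RESULT ==
["at(bay)", "have(k1)", "have(k2)", "locked(d_bay_lab)"]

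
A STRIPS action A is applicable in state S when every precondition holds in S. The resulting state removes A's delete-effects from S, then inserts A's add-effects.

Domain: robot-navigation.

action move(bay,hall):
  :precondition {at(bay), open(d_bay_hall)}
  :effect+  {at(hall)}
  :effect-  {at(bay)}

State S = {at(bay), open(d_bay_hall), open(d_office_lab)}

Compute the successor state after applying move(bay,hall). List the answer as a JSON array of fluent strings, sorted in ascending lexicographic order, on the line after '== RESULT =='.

Progress:
  pre ⊆ S: {at(bay), open(d_bay_hall)} ⊆ S  — applicable
  S \ del = {open(d_bay_hall), open(d_office_lab)}
  ∪ add   = {at(hall), open(d_bay_hall), open(d_office_lab)}

== RESULT ==
["at(hall)", "open(d_bay_hall)", "open(d_office_lab)"]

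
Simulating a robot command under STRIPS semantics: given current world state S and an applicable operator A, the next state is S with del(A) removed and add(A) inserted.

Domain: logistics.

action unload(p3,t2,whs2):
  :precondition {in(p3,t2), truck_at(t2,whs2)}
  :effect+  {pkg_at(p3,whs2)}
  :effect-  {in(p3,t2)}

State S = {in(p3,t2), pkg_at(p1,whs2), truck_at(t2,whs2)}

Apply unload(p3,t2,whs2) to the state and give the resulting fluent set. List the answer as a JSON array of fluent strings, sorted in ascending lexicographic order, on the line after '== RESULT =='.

Progress:
  pre ⊆ S: {in(p3,t2), truck_at(t2,whs2)} ⊆ S  — applicable
  S \ del = {pkg_at(p1,whs2), truck_at(t2,whs2)}
  ∪ add   = {pkg_at(p1,whs2), pkg_at(p3,whs2), truck_at(t2,whs2)}

== RESULT ==
["pkg_at(p1,whs2)", "pkg_at(p3,whs2)", "truck_at(t2,whs2)"]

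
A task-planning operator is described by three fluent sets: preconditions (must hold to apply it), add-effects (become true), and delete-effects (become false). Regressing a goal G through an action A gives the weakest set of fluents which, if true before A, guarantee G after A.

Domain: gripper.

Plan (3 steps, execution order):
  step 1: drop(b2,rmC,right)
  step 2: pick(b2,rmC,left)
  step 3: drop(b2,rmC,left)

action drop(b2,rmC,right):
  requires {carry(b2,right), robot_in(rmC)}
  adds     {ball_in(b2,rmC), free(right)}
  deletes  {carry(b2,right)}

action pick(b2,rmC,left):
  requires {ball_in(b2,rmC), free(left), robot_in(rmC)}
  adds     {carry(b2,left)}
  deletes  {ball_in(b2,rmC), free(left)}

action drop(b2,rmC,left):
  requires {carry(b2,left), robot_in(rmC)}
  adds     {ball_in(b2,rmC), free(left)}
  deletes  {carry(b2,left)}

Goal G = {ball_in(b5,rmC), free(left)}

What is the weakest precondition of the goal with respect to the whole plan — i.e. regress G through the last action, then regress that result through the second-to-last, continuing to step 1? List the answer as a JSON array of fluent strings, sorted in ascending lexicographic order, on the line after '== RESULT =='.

Work backward from the goal:
  through step 3 (drop(b2,rmC,left)): drop {free(left)}, keep {ball_in(b5,rmC)}, require {carry(b2,left), robot_in(rmC)}
    → {ball_in(b5,rmC), carry(b2,left), robot_in(rmC)}
  through step 2 (pick(b2,rmC,left)): drop {carry(b2,left)}, keep {ball_in(b5,rmC), robot_in(rmC)}, require {ball_in(b2,rmC), free(left), robot_in(rmC)}
    → {ball_in(b2,rmC), ball_in(b5,rmC), free(left), robot_in(rmC)}
  through step 1 (drop(b2,rmC,right)): drop {ball_in(b2,rmC)}, keep {ball_in(b5,rmC), free(left), robot_in(rmC)}, require {carry(b2,right), robot_in(rmC)}
    → {ball_in(b5,rmC), carry(b2,right), free(left), robot_in(rmC)}

== RESULT ==
["ball_in(b5,rmC)", "carry(b2,right)", "free(left)", "robot_in(rmC)"]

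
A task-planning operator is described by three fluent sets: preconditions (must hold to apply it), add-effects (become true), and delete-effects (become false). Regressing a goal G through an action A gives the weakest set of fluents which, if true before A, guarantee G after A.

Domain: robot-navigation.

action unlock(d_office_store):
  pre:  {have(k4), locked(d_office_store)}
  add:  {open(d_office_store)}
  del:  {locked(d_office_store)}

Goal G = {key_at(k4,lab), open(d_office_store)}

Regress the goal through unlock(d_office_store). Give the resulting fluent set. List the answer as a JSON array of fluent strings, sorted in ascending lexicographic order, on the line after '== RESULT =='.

Compute (G \ add) ∪ pre:
  G ∩ del = {}  (empty — regression defined)
  G \ add = {key_at(k4,lab), open(d_office_store)} \ {open(d_office_store)} = {key_at(k4,lab)}
  ∪ pre   = {key_at(k4,lab)} ∪ {have(k4), locked(d_office_store)}
          = {have(k4), key_at(k4,lab), locked(d_office_store)}

== RESULT ==
["have(k4)", "key_at(k4,lab)", "locked(d_office_store)"]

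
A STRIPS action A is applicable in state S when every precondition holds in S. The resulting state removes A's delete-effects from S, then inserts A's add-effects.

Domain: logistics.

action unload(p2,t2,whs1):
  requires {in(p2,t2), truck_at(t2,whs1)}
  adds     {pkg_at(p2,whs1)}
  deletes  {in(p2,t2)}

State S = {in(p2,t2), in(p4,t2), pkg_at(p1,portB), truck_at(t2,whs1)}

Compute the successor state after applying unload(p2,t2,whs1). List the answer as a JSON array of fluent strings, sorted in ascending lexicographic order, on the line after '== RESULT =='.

Compute (S \ del) ∪ add:
  pre ⊆ S: {in(p2,t2), truck_at(t2,whs1)} ⊆ S  — applicable
  S \ del = {in(p4,t2), pkg_at(p1,portB), truck_at(t2,whs1)}
  ∪ add   = {in(p4,t2), pkg_at(p1,portB), pkg_at(p2,whs1), truck_at(t2,whs1)}

== RESULT ==
["in(p4,t2)", "pkg_at(p1,portB)", "pkg_at(p2,whs1)", "truck_at(t2,whs1)"]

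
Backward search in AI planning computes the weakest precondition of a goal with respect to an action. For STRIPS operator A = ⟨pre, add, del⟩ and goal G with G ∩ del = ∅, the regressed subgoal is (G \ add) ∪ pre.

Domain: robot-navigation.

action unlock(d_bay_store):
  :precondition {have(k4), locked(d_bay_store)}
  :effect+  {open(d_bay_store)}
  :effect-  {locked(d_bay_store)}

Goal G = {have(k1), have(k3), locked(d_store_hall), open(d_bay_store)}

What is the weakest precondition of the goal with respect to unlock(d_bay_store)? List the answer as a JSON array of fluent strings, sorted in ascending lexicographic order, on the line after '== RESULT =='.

Regress:
  G ∩ del = {}  (empty — regression defined)
  G \ add = {have(k1), have(k3), locked(d_store_hall), open(d_bay_store)} \ {open(d_bay_store)} = {have(k1), have(k3), locked(d_store_hall)}
  ∪ pre   = {have(k1), have(k3), locked(d_store_hall)} ∪ {have(k4), locked(d_bay_store)}
          = {have(k1), have(k3), have(k4), locked(d_bay_store), locked(d_store_hall)}

== RESULT ==
["have(k1)", "have(k3)", "have(k4)", "locked(d_bay_store)", "locked(d_store_hall)"]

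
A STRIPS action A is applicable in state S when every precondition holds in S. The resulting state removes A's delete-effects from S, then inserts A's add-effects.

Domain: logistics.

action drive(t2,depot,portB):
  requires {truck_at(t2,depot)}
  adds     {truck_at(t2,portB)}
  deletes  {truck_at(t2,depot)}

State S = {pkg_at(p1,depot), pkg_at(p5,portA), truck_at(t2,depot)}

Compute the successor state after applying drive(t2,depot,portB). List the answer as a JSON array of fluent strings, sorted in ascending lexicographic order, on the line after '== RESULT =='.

Progress:
  pre ⊆ S: {truck_at(t2,depot)} ⊆ S  — applicable
  S \ del = {pkg_at(p1,depot), pkg_at(p5,portA)}
  ∪ add   = {pkg_at(p1,depot), pkg_at(p5,portA), truck_at(t2,portB)}

== RESULT ==
["pkg_at(p1,depot)", "pkg_at(p5,portA)", "truck_at(t2,portB)"]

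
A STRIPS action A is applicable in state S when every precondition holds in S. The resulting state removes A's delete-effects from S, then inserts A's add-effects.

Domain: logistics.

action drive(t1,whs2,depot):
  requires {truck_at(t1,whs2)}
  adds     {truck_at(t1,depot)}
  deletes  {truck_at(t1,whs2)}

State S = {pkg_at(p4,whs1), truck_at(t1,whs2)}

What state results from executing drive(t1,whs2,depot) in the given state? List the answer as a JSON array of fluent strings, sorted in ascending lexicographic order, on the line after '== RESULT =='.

Compute (S \ del) ∪ add:
  pre ⊆ S: {truck_at(t1,whs2)} ⊆ S  — applicable
  S \ del = {pkg_at(p4,whs1)}
  ∪ add   = {pkg_at(p4,whs1), truck_at(t1,depot)}

== RESULT ==
["pkg_at(p4,whs1)", "truck_at(t1,depot)"]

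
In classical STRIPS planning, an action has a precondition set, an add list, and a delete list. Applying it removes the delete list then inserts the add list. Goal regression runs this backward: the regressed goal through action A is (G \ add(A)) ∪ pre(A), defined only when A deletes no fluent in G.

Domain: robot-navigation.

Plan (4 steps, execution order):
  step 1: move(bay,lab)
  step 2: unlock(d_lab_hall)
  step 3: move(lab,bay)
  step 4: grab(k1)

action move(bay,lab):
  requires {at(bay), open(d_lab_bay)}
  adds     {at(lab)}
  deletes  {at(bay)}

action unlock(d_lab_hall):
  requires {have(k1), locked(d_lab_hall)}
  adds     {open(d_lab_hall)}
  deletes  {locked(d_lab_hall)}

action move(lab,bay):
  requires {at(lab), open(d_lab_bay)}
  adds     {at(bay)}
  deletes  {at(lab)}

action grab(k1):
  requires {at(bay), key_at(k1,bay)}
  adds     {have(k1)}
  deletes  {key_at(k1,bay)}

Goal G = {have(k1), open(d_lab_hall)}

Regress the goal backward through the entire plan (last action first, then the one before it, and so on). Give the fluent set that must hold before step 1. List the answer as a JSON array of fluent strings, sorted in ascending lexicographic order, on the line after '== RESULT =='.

Regress step by step:
  through step 4 (grab(k1)): drop {have(k1)}, keep {open(d_lab_hall)}, require {at(bay), key_at(k1,bay)}
    → {at(bay), key_at(k1,bay), open(d_lab_hall)}
  through step 3 (move(lab,bay)): drop {at(bay)}, keep {key_at(k1,bay), open(d_lab_hall)}, require {at(lab), open(d_lab_bay)}
    → {at(lab), key_at(k1,bay), open(d_lab_bay), open(d_lab_hall)}
  through step 2 (unlock(d_lab_hall)): drop {open(d_lab_hall)}, keep {at(lab), key_at(k1,bay), open(d_lab_bay)}, require {have(k1), locked(d_lab_hall)}
    → {at(lab), have(k1), key_at(k1,bay), locked(d_lab_hall), open(d_lab_bay)}
  through step 1 (move(bay,lab)): drop {at(lab)}, keep {have(k1), key_at(k1,bay), locked(d_lab_hall), open(d_lab_bay)}, require {at(bay), open(d_lab_bay)}
    → {at(bay), have(k1), key_at(k1,bay), locked(d_lab_hall), open(d_lab_bay)}

== RESULT ==
["at(bay)", "have(k1)", "key_at(k1,bay)", "locked(d_lab_hall)", "open(d_lab_bay)"]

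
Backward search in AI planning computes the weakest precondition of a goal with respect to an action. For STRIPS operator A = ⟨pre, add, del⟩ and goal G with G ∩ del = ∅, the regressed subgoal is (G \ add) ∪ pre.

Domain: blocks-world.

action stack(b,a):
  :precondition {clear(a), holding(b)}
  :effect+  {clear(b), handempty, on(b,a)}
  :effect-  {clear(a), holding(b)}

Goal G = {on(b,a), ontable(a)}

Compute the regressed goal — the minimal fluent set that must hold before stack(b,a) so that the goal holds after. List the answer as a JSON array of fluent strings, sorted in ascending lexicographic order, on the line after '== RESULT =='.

Compute (G \ add) ∪ pre:
  G ∩ del = {}  (empty — regression defined)
  G \ add = {on(b,a), ontable(a)} \ {clear(b), handempty, on(b,a)} = {ontable(a)}
  ∪ pre   = {ontable(a)} ∪ {clear(a), holding(b)}
          = {clear(a), holding(b), ontable(a)}

== RESULT ==
["clear(a)", "holding(b)", "ontable(a)"]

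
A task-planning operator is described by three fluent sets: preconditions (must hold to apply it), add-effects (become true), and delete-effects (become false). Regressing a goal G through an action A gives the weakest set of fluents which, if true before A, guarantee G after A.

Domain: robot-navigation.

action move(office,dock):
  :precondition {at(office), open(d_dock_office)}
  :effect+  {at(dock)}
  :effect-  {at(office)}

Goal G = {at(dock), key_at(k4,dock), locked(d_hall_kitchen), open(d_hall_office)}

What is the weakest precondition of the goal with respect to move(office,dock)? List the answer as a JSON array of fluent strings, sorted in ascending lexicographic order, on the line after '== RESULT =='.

Regress:
  G ∩ del = {}  (empty — regression defined)
  G \ add = {at(dock), key_at(k4,dock), locked(d_hall_kitchen), open(d_hall_office)} \ {at(dock)} = {key_at(k4,dock), locked(d_hall_kitchen), open(d_hall_office)}
  ∪ pre   = {key_at(k4,dock), locked(d_hall_kitchen), open(d_hall_office)} ∪ {at(office), open(d_dock_office)}
          = {at(office), key_at(k4,dock), locked(d_hall_kitchen), open(d_dock_office), open(d_hall_office)}

== RESULT ==
["at(office)", "key_at(k4,dock)", "locked(d_hall_kitchen)", "open(d_dock_office)", "open(d_hall_office)"]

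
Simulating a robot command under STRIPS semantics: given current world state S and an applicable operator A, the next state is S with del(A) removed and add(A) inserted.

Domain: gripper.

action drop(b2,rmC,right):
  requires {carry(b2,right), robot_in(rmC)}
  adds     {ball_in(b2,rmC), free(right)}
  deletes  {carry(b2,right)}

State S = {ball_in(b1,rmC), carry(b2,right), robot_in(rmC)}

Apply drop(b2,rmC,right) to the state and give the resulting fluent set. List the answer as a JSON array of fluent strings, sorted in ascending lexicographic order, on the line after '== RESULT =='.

Progress:
  pre ⊆ S: {carry(b2,right), robot_in(rmC)} ⊆ S  — applicable
  S \ del = {ball_in(b1,rmC), robot_in(rmC)}
  ∪ add   = {ball_in(b1,rmC), ball_in(b2,rmC), free(right), robot_in(rmC)}

== RESULT ==
["ball_in(b1,rmC)", "ball_in(b2,rmC)", "free(right)", "robot_in(rmC)"]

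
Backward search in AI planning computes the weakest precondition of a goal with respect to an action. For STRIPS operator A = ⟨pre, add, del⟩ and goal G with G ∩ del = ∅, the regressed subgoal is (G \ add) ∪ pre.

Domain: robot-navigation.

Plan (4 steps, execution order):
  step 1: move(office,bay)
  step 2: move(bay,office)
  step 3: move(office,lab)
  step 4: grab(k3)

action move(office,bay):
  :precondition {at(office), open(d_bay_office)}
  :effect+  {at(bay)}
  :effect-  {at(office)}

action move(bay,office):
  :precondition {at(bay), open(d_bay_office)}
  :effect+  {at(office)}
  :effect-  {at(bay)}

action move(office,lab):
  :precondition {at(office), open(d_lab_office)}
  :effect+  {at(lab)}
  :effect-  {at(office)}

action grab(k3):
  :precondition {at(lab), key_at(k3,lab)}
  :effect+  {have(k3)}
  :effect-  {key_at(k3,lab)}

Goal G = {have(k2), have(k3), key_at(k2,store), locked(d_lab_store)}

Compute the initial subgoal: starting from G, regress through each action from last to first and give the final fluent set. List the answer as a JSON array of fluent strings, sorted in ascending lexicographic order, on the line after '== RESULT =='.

Regress step by step:
  through step 4 (grab(k3)): drop {have(k3)}, keep {have(k2), key_at(k2,store), locked(d_lab_store)}, require {at(lab), key_at(k3,lab)}
    → {at(lab), have(k2), key_at(k2,store), key_at(k3,lab), locked(d_lab_store)}
  through step 3 (move(office,lab)): drop {at(lab)}, keep {have(k2), key_at(k2,store), key_at(k3,lab), locked(d_lab_store)}, require {at(office), open(d_lab_office)}
    → {at(office), have(k2), key_at(k2,store), key_at(k3,lab), locked(d_lab_store), open(d_lab_office)}
  through step 2 (move(bay,office)): drop {at(office)}, keep {have(k2), key_at(k2,store), key_at(k3,lab), locked(d_lab_store), open(d_lab_office)}, require {at(bay), open(d_bay_office)}
    → {at(bay), have(k2), key_at(k2,store), key_at(k3,lab), locked(d_lab_store), open(d_bay_office), open(d_lab_office)}
  through step 1 (move(office,bay)): drop {at(bay)}, keep {have(k2), key_at(k2,store), key_at(k3,lab), locked(d_lab_store), open(d_bay_office), open(d_lab_office)}, require {at(office), open(d_bay_office)}
    → {at(office), have(k2), key_at(k2,store), key_at(k3,lab), locked(d_lab_store), open(d_bay_office), open(d_lab_office)}

== RESULT ==
["at(office)", "have(k2)", "key_at(k2,store)", "key_at(k3,lab)", "locked(d_lab_store)", "open(d_bay_office)", "open(d_lab_office)"]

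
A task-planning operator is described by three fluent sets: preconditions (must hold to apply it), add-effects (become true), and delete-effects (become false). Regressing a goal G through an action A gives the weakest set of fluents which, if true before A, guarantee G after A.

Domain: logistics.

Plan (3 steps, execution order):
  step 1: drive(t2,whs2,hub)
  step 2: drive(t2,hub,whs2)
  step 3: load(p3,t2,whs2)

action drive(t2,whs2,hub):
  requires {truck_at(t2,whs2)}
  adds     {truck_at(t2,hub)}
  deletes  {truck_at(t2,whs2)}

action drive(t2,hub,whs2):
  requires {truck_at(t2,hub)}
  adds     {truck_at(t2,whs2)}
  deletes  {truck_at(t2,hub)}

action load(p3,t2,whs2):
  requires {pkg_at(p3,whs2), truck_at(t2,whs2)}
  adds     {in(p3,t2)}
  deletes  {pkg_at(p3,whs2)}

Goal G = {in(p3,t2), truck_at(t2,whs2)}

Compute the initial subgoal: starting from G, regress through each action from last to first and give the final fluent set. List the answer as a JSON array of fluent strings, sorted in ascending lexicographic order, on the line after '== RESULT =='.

Regress step by step:
  through step 3 (load(p3,t2,whs2)): drop {in(p3,t2)}, keep {truck_at(t2,whs2)}, require {pkg_at(p3,whs2), truck_at(t2,whs2)}
    → {pkg_at(p3,whs2), truck_at(t2,whs2)}
  through step 2 (drive(t2,hub,whs2)): drop {truck_at(t2,whs2)}, keep {pkg_at(p3,whs2)}, require {truck_at(t2,hub)}
    → {pkg_at(p3,whs2), truck_at(t2,hub)}
  through step 1 (drive(t2,whs2,hub)): drop {truck_at(t2,hub)}, keep {pkg_at(p3,whs2)}, require {truck_at(t2,whs2)}
    → {pkg_at(p3,whs2), truck_at(t2,whs2)}

== RESULT ==
["pkg_at(p3,whs2)", "truck_at(t2,whs2)"]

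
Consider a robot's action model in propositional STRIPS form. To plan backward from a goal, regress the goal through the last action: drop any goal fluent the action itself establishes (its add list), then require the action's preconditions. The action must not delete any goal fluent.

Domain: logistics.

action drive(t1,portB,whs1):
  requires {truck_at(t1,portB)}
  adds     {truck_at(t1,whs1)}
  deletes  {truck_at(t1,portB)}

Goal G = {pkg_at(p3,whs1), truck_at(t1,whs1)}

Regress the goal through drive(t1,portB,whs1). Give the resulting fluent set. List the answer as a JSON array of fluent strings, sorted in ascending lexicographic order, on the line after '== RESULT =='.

Compute (G \ add) ∪ pre:
  G ∩ del = {}  (empty — regression defined)
  G \ add = {pkg_at(p3,whs1), truck_at(t1,whs1)} \ {truck_at(t1,whs1)} = {pkg_at(p3,whs1)}
  ∪ pre   = {pkg_at(p3,whs1)} ∪ {truck_at(t1,portB)}
          = {pkg_at(p3,whs1), truck_at(t1,portB)}

== RESULT ==
["pkg_at(p3,whs1)", "truck_at(t1,portB)"]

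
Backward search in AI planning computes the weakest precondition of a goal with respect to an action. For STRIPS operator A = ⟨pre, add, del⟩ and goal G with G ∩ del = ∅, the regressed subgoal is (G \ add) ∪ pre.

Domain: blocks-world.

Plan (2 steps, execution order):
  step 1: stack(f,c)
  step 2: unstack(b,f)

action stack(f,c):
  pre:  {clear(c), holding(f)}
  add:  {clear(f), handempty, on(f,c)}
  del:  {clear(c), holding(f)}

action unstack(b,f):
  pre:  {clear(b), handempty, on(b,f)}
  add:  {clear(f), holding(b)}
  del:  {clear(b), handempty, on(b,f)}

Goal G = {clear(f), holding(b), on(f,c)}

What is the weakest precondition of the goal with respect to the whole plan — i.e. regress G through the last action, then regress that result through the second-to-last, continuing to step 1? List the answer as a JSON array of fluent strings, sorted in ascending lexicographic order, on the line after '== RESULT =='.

Regress step by step:
  through step 2 (unstack(b,f)): drop {clear(f), holding(b)}, keep {on(f,c)}, require {clear(b), handempty, on(b,f)}
    → {clear(b), handempty, on(b,f), on(f,c)}
  through step 1 (stack(f,c)): drop {handempty, on(f,c)}, keep {clear(b), on(b,f)}, require {clear(c), holding(f)}
    → {clear(b), clear(c), holding(f), on(b,f)}

== RESULT ==
["clear(b)", "clear(c)", "holding(f)", "on(b,f)"]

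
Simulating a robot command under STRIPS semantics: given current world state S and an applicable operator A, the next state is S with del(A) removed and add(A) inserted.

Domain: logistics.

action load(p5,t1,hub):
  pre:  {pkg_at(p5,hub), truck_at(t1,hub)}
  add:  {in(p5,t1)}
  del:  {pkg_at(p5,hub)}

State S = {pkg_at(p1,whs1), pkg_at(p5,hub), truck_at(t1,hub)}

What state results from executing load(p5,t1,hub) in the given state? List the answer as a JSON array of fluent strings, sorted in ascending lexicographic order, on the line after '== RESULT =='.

Compute (S \ del) ∪ add:
  pre ⊆ S: {pkg_at(p5,hub), truck_at(t1,hub)} ⊆ S  — applicable
  S \ del = {pkg_at(p1,whs1), truck_at(t1,hub)}
  ∪ add   = {in(p5,t1), pkg_at(p1,whs1), truck_at(t1,hub)}

== RESULT ==
["in(p5,t1)", "pkg_at(p1,whs1)", "truck_at(t1,hub)"]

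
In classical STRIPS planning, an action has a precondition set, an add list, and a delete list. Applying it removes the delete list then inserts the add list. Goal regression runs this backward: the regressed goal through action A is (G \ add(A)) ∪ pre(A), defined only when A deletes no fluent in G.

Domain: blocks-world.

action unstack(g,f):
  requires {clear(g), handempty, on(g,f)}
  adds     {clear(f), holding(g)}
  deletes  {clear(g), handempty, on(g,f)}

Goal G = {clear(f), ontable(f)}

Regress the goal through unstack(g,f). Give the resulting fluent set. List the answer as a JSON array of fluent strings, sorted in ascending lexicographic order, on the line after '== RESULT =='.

Regress:
  G ∩ del = {}  (empty — regression defined)
  G \ add = {clear(f), ontable(f)} \ {clear(f), holding(g)} = {ontable(f)}
  ∪ pre   = {ontable(f)} ∪ {clear(g), handempty, on(g,f)}
          = {clear(g), handempty, on(g,f), ontable(f)}

== RESULT ==
["clear(g)", "handempty", "on(g,f)", "ontable(f)"]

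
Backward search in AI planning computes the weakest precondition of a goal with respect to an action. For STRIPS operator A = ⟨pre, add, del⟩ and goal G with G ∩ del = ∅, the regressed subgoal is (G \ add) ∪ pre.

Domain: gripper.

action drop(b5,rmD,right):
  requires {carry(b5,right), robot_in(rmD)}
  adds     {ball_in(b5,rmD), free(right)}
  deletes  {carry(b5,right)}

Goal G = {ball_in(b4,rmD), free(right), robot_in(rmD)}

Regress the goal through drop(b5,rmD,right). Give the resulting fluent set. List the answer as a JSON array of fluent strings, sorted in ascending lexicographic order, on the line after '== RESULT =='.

Regress:
  G ∩ del = {}  (empty — regression defined)
  G \ add = {ball_in(b4,rmD), free(right), robot_in(rmD)} \ {ball_in(b5,rmD), free(right)} = {ball_in(b4,rmD), robot_in(rmD)}
  ∪ pre   = {ball_in(b4,rmD), robot_in(rmD)} ∪ {carry(b5,right), robot_in(rmD)}
          = {ball_in(b4,rmD), carry(b5,right), robot_in(rmD)}

== RESULT ==
["ball_in(b4,rmD)", "carry(b5,right)", "robot_in(rmD)"]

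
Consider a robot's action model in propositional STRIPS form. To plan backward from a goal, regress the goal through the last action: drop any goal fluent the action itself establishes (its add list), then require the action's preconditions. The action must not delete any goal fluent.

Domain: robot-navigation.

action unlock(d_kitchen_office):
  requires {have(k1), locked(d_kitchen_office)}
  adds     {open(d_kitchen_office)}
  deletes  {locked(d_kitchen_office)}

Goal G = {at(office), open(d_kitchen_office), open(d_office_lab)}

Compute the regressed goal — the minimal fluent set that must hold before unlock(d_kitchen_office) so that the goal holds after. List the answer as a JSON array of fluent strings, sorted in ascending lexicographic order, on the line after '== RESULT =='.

Compute (G \ add) ∪ pre:
  G ∩ del = {}  (empty — regression defined)
  G \ add = {at(office), open(d_kitchen_office), open(d_office_lab)} \ {open(d_kitchen_office)} = {at(office), open(d_office_lab)}
  ∪ pre   = {at(office), open(d_office_lab)} ∪ {have(k1), locked(d_kitchen_office)}
          = {at(office), have(k1), locked(d_kitchen_office), open(d_office_lab)}

== RESULT ==
["at(office)", "have(k1)", "locked(d_kitchen_office)", "open(d_office_lab)"]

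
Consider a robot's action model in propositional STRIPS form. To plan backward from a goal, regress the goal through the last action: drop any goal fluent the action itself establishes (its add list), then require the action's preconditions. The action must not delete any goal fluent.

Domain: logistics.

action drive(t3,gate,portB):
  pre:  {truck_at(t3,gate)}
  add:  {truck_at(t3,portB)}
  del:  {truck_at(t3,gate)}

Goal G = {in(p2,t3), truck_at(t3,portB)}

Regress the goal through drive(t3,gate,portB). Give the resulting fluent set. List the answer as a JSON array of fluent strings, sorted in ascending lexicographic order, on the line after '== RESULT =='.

Compute (G \ add) ∪ pre:
  G ∩ del = {}  (empty — regression defined)
  G \ add = {in(p2,t3), truck_at(t3,portB)} \ {truck_at(t3,portB)} = {in(p2,t3)}
  ∪ pre   = {in(p2,t3)} ∪ {truck_at(t3,gate)}
          = {in(p2,t3), truck_at(t3,gate)}

== RESULT ==
["in(p2,t3)", "truck_at(t3,gate)"]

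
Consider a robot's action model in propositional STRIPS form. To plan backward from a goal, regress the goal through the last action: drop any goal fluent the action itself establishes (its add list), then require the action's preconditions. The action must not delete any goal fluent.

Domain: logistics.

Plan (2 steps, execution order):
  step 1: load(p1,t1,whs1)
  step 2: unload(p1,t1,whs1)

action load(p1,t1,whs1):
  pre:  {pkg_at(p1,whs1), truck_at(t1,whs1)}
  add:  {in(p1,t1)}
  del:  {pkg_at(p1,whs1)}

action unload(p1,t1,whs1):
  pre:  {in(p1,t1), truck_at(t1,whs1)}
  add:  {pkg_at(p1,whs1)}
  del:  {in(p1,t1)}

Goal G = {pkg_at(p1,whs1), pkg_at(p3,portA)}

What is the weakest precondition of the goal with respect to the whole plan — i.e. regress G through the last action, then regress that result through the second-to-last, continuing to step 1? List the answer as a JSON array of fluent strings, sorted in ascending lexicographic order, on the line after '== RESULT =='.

Regress step by step:
  through step 2 (unload(p1,t1,whs1)): drop {pkg_at(p1,whs1)}, keep {pkg_at(p3,portA)}, require {in(p1,t1), truck_at(t1,whs1)}
    → {in(p1,t1), pkg_at(p3,portA), truck_at(t1,whs1)}
  through step 1 (load(p1,t1,whs1)): drop {in(p1,t1)}, keep {pkg_at(p3,portA), truck_at(t1,whs1)}, require {pkg_at(p1,whs1), truck_at(t1,whs1)}
    → {pkg_at(p1,whs1), pkg_at(p3,portA), truck_at(t1,whs1)}

== RESULT ==
["pkg_at(p1,whs1)", "pkg_at(p3,portA)", "truck_at(t1,whs1)"]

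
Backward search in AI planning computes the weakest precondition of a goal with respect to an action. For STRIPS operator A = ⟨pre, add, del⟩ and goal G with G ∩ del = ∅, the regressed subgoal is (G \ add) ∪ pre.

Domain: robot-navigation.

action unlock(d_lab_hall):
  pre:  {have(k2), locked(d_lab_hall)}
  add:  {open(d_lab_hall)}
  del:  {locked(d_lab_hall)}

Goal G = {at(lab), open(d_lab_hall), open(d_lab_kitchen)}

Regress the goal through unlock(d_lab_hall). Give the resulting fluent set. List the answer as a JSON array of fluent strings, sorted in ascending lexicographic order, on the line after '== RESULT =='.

Compute (G \ add) ∪ pre:
  G ∩ del = {}  (empty — regression defined)
  G \ add = {at(lab), open(d_lab_hall), open(d_lab_kitchen)} \ {open(d_lab_hall)} = {at(lab), open(d_lab_kitchen)}
  ∪ pre   = {at(lab), open(d_lab_kitchen)} ∪ {have(k2), locked(d_lab_hall)}
          = {at(lab), have(k2), locked(d_lab_hall), open(d_lab_kitchen)}

== RESULT ==
["at(lab)", "have(k2)", "locked(d_lab_hall)", "open(d_lab_kitchen)"]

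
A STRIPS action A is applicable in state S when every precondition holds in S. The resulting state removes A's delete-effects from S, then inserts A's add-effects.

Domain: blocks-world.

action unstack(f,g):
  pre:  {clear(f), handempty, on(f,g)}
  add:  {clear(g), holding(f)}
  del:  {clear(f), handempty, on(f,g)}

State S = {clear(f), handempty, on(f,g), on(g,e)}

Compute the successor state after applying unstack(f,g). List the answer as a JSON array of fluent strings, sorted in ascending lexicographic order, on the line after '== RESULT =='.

Progress:
  pre ⊆ S: {clear(f), handempty, on(f,g)} ⊆ S  — applicable
  S \ del = {on(g,e)}
  ∪ add   = {clear(g), holding(f), on(g,e)}

== RESULT ==
["clear(g)", "holding(f)", "on(g,e)"]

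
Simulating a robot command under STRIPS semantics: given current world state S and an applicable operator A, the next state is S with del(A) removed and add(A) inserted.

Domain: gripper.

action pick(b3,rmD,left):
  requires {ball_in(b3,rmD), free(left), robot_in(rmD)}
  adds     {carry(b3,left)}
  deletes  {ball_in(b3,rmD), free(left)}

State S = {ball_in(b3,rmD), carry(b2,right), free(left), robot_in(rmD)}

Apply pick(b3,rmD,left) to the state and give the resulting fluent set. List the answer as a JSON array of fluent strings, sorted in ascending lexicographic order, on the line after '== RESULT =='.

Progress:
  pre ⊆ S: {ball_in(b3,rmD), free(left), robot_in(rmD)} ⊆ S  — applicable
  S \ del = {carry(b2,right), robot_in(rmD)}
  ∪ add   = {carry(b2,right), carry(b3,left), robot_in(rmD)}

== RESULT ==
["carry(b2,right)", "carry(b3,left)", "robot_in(rmD)"]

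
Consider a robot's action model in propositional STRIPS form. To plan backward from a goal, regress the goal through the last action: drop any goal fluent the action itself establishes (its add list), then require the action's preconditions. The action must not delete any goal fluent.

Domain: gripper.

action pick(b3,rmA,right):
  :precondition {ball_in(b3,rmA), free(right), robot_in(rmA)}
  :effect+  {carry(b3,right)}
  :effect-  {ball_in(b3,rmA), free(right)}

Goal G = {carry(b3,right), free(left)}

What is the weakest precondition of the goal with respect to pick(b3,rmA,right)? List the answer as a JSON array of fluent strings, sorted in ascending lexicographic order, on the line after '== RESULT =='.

Compute (G \ add) ∪ pre:
  G ∩ del = {}  (empty — regression defined)
  G \ add = {carry(b3,right), free(left)} \ {carry(b3,right)} = {free(left)}
  ∪ pre   = {free(left)} ∪ {ball_in(b3,rmA), free(right), robot_in(rmA)}
          = {ball_in(b3,rmA), free(left), free(right), robot_in(rmA)}

== RESULT ==
["ball_in(b3,rmA)", "free(left)", "free(right)", "robot_in(rmA)"]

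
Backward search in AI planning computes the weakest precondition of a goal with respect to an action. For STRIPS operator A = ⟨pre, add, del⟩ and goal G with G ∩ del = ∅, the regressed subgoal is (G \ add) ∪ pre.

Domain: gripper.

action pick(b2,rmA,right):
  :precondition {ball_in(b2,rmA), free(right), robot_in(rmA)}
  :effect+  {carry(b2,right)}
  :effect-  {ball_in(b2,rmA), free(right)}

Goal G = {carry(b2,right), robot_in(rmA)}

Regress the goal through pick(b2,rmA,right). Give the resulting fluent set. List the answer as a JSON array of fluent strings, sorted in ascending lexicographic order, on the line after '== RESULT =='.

Regress:
  G ∩ del = {}  (empty — regression defined)
  G \ add = {carry(b2,right), robot_in(rmA)} \ {carry(b2,right)} = {robot_in(rmA)}
  ∪ pre   = {robot_in(rmA)} ∪ {ball_in(b2,rmA), free(right), robot_in(rmA)}
          = {ball_in(b2,rmA), free(right), robot_in(rmA)}

== RESULT ==
["ball_in(b2,rmA)", "free(right)", "robot_in(rmA)"]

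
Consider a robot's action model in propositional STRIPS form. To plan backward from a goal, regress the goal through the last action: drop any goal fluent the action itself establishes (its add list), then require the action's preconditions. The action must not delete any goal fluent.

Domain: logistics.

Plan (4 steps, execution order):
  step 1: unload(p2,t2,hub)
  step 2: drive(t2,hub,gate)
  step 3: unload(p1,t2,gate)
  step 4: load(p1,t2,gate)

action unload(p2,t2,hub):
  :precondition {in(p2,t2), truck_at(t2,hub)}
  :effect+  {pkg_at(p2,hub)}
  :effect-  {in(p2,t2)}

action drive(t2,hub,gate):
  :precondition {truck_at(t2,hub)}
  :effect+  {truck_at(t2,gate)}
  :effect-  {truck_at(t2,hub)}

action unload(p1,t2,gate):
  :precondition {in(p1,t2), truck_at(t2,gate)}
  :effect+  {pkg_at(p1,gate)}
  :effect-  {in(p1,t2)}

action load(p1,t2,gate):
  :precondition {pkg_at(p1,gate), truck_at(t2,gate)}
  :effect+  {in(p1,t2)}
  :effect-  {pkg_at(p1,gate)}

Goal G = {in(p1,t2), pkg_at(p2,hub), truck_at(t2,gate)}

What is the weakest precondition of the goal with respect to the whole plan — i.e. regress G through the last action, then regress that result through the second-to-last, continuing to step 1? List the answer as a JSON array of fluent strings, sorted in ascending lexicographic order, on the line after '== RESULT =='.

Regress step by step:
  through step 4 (load(p1,t2,gate)): drop {in(p1,t2)}, keep {pkg_at(p2,hub), truck_at(t2,gate)}, require {pkg_at(p1,gate), truck_at(t2,gate)}
    → {pkg_at(p1,gate), pkg_at(p2,hub), truck_at(t2,gate)}
  through step 3 (unload(p1,t2,gate)): drop {pkg_at(p1,gate)}, keep {pkg_at(p2,hub), truck_at(t2,gate)}, require {in(p1,t2), truck_at(t2,gate)}
    → {in(p1,t2), pkg_at(p2,hub), truck_at(t2,gate)}
  through step 2 (drive(t2,hub,gate)): drop {truck_at(t2,gate)}, keep {in(p1,t2), pkg_at(p2,hub)}, require {truck_at(t2,hub)}
    → {in(p1,t2), pkg_at(p2,hub), truck_at(t2,hub)}
  through step 1 (unload(p2,t2,hub)): drop {pkg_at(p2,hub)}, keep {in(p1,t2), truck_at(t2,hub)}, require {in(p2,t2), truck_at(t2,hub)}
    → {in(p1,t2), in(p2,t2), truck_at(t2,hub)}

== RESULT ==
["in(p1,t2)", "in(p2,t2)", "truck_at(t2,hub)"]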